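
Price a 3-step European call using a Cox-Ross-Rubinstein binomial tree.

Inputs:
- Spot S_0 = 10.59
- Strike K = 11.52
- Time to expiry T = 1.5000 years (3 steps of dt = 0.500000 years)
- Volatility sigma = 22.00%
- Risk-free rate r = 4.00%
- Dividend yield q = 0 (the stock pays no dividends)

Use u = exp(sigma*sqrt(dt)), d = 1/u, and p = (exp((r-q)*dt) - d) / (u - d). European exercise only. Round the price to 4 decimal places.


dt = T/N = 0.500000
u = exp(sigma*sqrt(dt)) = 1.168316; d = 1/u = 0.855933
p = (exp((r-q)*dt) - d) / (u - d) = 0.525856
Discount per step: exp(-r*dt) = 0.980199
Stock lattice S(k, i) with i counting down-moves:
  k=0: S(0,0) = 10.5900
  k=1: S(1,0) = 12.3725; S(1,1) = 9.0643
  k=2: S(2,0) = 14.4550; S(2,1) = 10.5900; S(2,2) = 7.7585
  k=3: S(3,0) = 16.8880; S(3,1) = 12.3725; S(3,2) = 9.0643; S(3,3) = 6.6407
Terminal payoffs V(N, i) = max(S_T - K, 0):
  V(3,0) = 5.367955; V(3,1) = 0.852468; V(3,2) = 0.000000; V(3,3) = 0.000000
Backward induction: V(k, i) = exp(-r*dt) * [p * V(k+1, i) + (1-p) * V(k+1, i+1)].
  V(2,0) = exp(-r*dt) * [p*5.367955 + (1-p)*0.852468] = 3.163065
  V(2,1) = exp(-r*dt) * [p*0.852468 + (1-p)*0.000000] = 0.439399
  V(2,2) = exp(-r*dt) * [p*0.000000 + (1-p)*0.000000] = 0.000000
  V(1,0) = exp(-r*dt) * [p*3.163065 + (1-p)*0.439399] = 1.834593
  V(1,1) = exp(-r*dt) * [p*0.439399 + (1-p)*0.000000] = 0.226485
  V(0,0) = exp(-r*dt) * [p*1.834593 + (1-p)*0.226485] = 1.050888

Answer: Price = V(0,0) = 1.0509


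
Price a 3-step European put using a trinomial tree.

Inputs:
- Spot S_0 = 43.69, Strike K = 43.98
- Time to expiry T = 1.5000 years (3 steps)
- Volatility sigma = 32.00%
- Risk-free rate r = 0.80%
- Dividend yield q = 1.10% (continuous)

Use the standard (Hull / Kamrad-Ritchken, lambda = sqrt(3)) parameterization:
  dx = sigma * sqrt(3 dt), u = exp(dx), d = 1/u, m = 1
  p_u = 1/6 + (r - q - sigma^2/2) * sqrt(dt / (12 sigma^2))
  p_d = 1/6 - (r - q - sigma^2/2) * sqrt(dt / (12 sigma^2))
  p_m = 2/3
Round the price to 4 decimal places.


Answer: Price = V(0,0) = 6.3458

Derivation:
dt = T/N = 0.500000; dx = sigma*sqrt(3*dt) = 0.391918
u = exp(dx) = 1.479817; d = 1/u = 0.675759
p_u = 0.132093, p_m = 0.666667, p_d = 0.201240
Discount per step: exp(-r*dt) = 0.996008
Stock lattice S(k, j) with j the centered position index:
  k=0: S(0,+0) = 43.6900
  k=1: S(1,-1) = 29.5239; S(1,+0) = 43.6900; S(1,+1) = 64.6532
  k=2: S(2,-2) = 19.9511; S(2,-1) = 29.5239; S(2,+0) = 43.6900; S(2,+1) = 64.6532; S(2,+2) = 95.6749
  k=3: S(3,-3) = 13.4821; S(3,-2) = 19.9511; S(3,-1) = 29.5239; S(3,+0) = 43.6900; S(3,+1) = 64.6532; S(3,+2) = 95.6749; S(3,+3) = 141.5813
Terminal payoffs V(N, j) = max(K - S_T, 0):
  V(3,-3) = 30.497883; V(3,-2) = 24.028935; V(3,-1) = 14.456077; V(3,+0) = 0.290000; V(3,+1) = 0.000000; V(3,+2) = 0.000000; V(3,+3) = 0.000000
Backward induction: V(k, j) = exp(-r*dt) * [p_u * V(k+1, j+1) + p_m * V(k+1, j) + p_d * V(k+1, j-1)]
  V(2,-2) = exp(-r*dt) * [p_u*14.456077 + p_m*24.028935 + p_d*30.497883] = 23.970166
  V(2,-1) = exp(-r*dt) * [p_u*0.290000 + p_m*14.456077 + p_d*24.028935] = 14.453350
  V(2,+0) = exp(-r*dt) * [p_u*0.000000 + p_m*0.290000 + p_d*14.456077] = 3.090092
  V(2,+1) = exp(-r*dt) * [p_u*0.000000 + p_m*0.000000 + p_d*0.290000] = 0.058127
  V(2,+2) = exp(-r*dt) * [p_u*0.000000 + p_m*0.000000 + p_d*0.000000] = 0.000000
  V(1,-1) = exp(-r*dt) * [p_u*3.090092 + p_m*14.453350 + p_d*23.970166] = 14.808156
  V(1,+0) = exp(-r*dt) * [p_u*0.058127 + p_m*3.090092 + p_d*14.453350] = 4.956469
  V(1,+1) = exp(-r*dt) * [p_u*0.000000 + p_m*0.058127 + p_d*3.090092] = 0.657965
  V(0,+0) = exp(-r*dt) * [p_u*0.657965 + p_m*4.956469 + p_d*14.808156] = 6.345787


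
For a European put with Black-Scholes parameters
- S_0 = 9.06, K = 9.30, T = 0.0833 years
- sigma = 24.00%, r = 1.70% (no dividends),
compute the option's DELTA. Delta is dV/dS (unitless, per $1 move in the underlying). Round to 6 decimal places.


Answer: Delta = -0.626415

Derivation:
d1 = -0.3223722909; d2 = -0.3916404654
phi(d1) = 0.3787418350; exp(-qT) = 1.0000000000; exp(-rT) = 0.9985849022
N(-d1) = 0.6264146633
Delta = -exp(-qT) * N(-d1) = -1.0000000000 * 0.6264146633 = -0.626415


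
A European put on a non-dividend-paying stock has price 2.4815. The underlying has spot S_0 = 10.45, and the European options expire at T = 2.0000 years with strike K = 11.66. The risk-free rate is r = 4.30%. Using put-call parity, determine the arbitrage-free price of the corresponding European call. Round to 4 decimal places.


Put-call parity: C - P = S_0 * exp(-qT) - K * exp(-rT).
S_0 * exp(-qT) = 10.4500 * 1.00000000 = 10.45000000
K * exp(-rT) = 11.6600 * 0.91759423 = 10.69914874
C = P + S*exp(-qT) - K*exp(-rT)
C = 2.4815 + 10.45000000 - 10.69914874 = 2.2324

Answer: Call price = 2.2324


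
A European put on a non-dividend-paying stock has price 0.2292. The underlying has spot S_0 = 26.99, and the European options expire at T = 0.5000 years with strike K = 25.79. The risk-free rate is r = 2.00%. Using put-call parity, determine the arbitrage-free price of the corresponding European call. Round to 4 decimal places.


Put-call parity: C - P = S_0 * exp(-qT) - K * exp(-rT).
S_0 * exp(-qT) = 26.9900 * 1.00000000 = 26.99000000
K * exp(-rT) = 25.7900 * 0.99004983 = 25.53338521
C = P + S*exp(-qT) - K*exp(-rT)
C = 0.2292 + 26.99000000 - 25.53338521 = 1.6858

Answer: Call price = 1.6858


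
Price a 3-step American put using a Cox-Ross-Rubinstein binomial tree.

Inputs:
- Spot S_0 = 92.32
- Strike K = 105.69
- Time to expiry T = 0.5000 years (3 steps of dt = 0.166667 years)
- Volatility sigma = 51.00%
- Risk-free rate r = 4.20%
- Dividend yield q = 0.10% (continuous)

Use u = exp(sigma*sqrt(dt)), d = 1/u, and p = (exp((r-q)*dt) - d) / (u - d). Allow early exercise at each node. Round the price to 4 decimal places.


Answer: Price = V(0,0) = 20.6875

Derivation:
dt = T/N = 0.166667
u = exp(sigma*sqrt(dt)) = 1.231468; d = 1/u = 0.812039
p = (exp((r-q)*dt) - d) / (u - d) = 0.464483
Discount per step: exp(-r*dt) = 0.993024
Stock lattice S(k, i) with i counting down-moves:
  k=0: S(0,0) = 92.3200
  k=1: S(1,0) = 113.6891; S(1,1) = 74.9675
  k=2: S(2,0) = 140.0044; S(2,1) = 92.3200; S(2,2) = 60.8765
  k=3: S(3,0) = 172.4109; S(3,1) = 113.6891; S(3,2) = 74.9675; S(3,3) = 49.4341
Terminal payoffs V(N, i) = max(K - S_T, 0):
  V(3,0) = 0.000000; V(3,1) = 0.000000; V(3,2) = 30.722538; V(3,3) = 56.255878
Backward induction: V(k, i) = exp(-r*dt) * [p * V(k+1, i) + (1-p) * V(k+1, i+1)]; then take max(V_cont, immediate exercise) for American.
  V(2,0) = exp(-r*dt) * [p*0.000000 + (1-p)*0.000000] = 0.000000; exercise = 0.000000; V(2,0) = max -> 0.000000
  V(2,1) = exp(-r*dt) * [p*0.000000 + (1-p)*30.722538] = 16.337665; exercise = 13.370000; V(2,1) = max -> 16.337665
  V(2,2) = exp(-r*dt) * [p*30.722538 + (1-p)*56.255878] = 44.086379; exercise = 44.813480; V(2,2) = max -> 44.813480
  V(1,0) = exp(-r*dt) * [p*0.000000 + (1-p)*16.337665] = 8.688062; exercise = 0.000000; V(1,0) = max -> 8.688062
  V(1,1) = exp(-r*dt) * [p*16.337665 + (1-p)*44.813480] = 31.366601; exercise = 30.722538; V(1,1) = max -> 31.366601
  V(0,0) = exp(-r*dt) * [p*8.688062 + (1-p)*31.366601] = 20.687476; exercise = 13.370000; V(0,0) = max -> 20.687476


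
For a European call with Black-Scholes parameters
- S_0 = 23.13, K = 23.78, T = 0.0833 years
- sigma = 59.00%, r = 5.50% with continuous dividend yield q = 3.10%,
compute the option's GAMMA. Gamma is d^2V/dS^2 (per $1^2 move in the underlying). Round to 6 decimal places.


Answer: Gamma = 0.100808

Derivation:
d1 = -0.0658713252; d2 = -0.2361555875
phi(d1) = 0.3980777070; exp(-qT) = 0.9974210313; exp(-rT) = 0.9954289791
Gamma = exp(-qT) * phi(d1) / (S * sigma * sqrt(T)) = 0.9974210313 * 0.3980777070 / (23.1300 * 0.5900 * 0.2886173938) = 0.100808


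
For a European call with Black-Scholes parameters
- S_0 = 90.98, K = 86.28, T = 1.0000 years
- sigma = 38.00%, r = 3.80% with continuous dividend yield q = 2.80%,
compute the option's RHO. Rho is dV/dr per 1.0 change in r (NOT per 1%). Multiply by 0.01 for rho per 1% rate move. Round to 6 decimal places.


Answer: Rho = 40.732894

Derivation:
d1 = 0.3558996858; d2 = -0.0241003142
phi(d1) = 0.3744597994; exp(-qT) = 0.9723883668; exp(-rT) = 0.9627129409
N(d2) = 0.4903862964
Rho = K*T*exp(-rT)*N(d2) = 86.2800 * 1.0000 * 0.9627129409 * 0.4903862964 = 40.732894


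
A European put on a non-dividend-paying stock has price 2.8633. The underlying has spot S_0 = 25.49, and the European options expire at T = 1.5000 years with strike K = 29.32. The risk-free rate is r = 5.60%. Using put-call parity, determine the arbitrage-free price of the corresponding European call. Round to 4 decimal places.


Put-call parity: C - P = S_0 * exp(-qT) - K * exp(-rT).
S_0 * exp(-qT) = 25.4900 * 1.00000000 = 25.49000000
K * exp(-rT) = 29.3200 * 0.91943126 = 26.95772443
C = P + S*exp(-qT) - K*exp(-rT)
C = 2.8633 + 25.49000000 - 26.95772443 = 1.3956

Answer: Call price = 1.3956


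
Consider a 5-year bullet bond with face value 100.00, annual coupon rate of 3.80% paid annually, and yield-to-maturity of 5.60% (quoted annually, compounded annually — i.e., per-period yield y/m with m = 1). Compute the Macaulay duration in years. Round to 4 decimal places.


Answer: Macaulay duration = 4.6304 years

Derivation:
Coupon per period c = face * coupon_rate / m = 3.800000
Periods per year m = 1; per-period yield y/m = 0.056000
Number of cashflows N = 5
Cashflows (t years, CF_t, discount factor 1/(1+y/m)^(m*t), PV):
  t = 1.0000: CF_t = 3.800000, DF = 0.946970, PV = 3.598485
  t = 2.0000: CF_t = 3.800000, DF = 0.896752, PV = 3.407656
  t = 3.0000: CF_t = 3.800000, DF = 0.849197, PV = 3.226947
  t = 4.0000: CF_t = 3.800000, DF = 0.804163, PV = 3.055821
  t = 5.0000: CF_t = 103.800000, DF = 0.761518, PV = 79.045611
Price P = sum_t PV_t = 92.334520
Macaulay numerator sum_t t * PV_t:
  t * PV_t at t = 1.0000: 3.598485
  t * PV_t at t = 2.0000: 6.815312
  t * PV_t at t = 3.0000: 9.680841
  t * PV_t at t = 4.0000: 12.223284
  t * PV_t at t = 5.0000: 395.228057
Macaulay duration D = (sum_t t * PV_t) / P = 427.545979 / 92.334520 = 4.630402


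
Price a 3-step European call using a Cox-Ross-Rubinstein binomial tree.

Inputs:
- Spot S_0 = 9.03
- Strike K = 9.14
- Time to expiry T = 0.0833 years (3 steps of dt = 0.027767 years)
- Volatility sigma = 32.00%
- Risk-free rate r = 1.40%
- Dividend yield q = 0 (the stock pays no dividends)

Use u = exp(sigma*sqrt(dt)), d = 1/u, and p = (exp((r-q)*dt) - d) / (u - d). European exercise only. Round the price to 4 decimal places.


Answer: Price = V(0,0) = 0.3127

Derivation:
dt = T/N = 0.027767
u = exp(sigma*sqrt(dt)) = 1.054770; d = 1/u = 0.948074
p = (exp((r-q)*dt) - d) / (u - d) = 0.490317
Discount per step: exp(-r*dt) = 0.999611
Stock lattice S(k, i) with i counting down-moves:
  k=0: S(0,0) = 9.0300
  k=1: S(1,0) = 9.5246; S(1,1) = 8.5611
  k=2: S(2,0) = 10.0462; S(2,1) = 9.0300; S(2,2) = 8.1166
  k=3: S(3,0) = 10.5965; S(3,1) = 9.5246; S(3,2) = 8.5611; S(3,3) = 7.6951
Terminal payoffs V(N, i) = max(S_T - K, 0):
  V(3,0) = 1.456464; V(3,1) = 0.384572; V(3,2) = 0.000000; V(3,3) = 0.000000
Backward induction: V(k, i) = exp(-r*dt) * [p * V(k+1, i) + (1-p) * V(k+1, i+1)].
  V(2,0) = exp(-r*dt) * [p*1.456464 + (1-p)*0.384572] = 0.909785
  V(2,1) = exp(-r*dt) * [p*0.384572 + (1-p)*0.000000] = 0.188489
  V(2,2) = exp(-r*dt) * [p*0.000000 + (1-p)*0.000000] = 0.000000
  V(1,0) = exp(-r*dt) * [p*0.909785 + (1-p)*0.188489] = 0.541942
  V(1,1) = exp(-r*dt) * [p*0.188489 + (1-p)*0.000000] = 0.092383
  V(0,0) = exp(-r*dt) * [p*0.541942 + (1-p)*0.092383] = 0.312688


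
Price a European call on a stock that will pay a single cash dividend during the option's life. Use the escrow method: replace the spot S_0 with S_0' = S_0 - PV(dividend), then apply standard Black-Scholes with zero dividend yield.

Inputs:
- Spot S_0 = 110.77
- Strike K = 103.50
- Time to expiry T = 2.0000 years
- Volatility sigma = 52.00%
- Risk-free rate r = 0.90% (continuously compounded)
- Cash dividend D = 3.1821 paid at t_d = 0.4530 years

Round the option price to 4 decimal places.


PV(D) = D * exp(-r * t_d) = 3.1821 * 0.99593130 = 3.16915299
S_0' = S_0 - PV(D) = 110.7700 - 3.16915299 = 107.60084701
d1 = (ln(S_0'/K) + (r + sigma^2/2)*T) / (sigma*sqrt(T)) = 0.44501073
d2 = d1 - sigma*sqrt(T) = -0.29038033
exp(-rT) = 0.98216103
N(d1) = 0.67184400; N(d2) = 0.38576265
C = S_0' * N(d1) - K * exp(-rT) * N(d2) = 107.60084701 * 0.67184400 - 103.5000 * 0.98216103 * 0.38576265 = 33.0768

Answer: Price = 33.0768


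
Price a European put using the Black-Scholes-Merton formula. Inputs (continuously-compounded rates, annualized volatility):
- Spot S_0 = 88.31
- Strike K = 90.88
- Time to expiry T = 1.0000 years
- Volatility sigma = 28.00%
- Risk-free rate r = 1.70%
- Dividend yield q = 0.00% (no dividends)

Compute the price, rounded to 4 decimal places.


d1 = (ln(S/K) + (r - q + 0.5*sigma^2) * T) / (sigma * sqrt(T)) = 0.09826213
d2 = d1 - sigma * sqrt(T) = -0.18173787
exp(-rT) = 0.98314368; exp(-qT) = 1.00000000
P = K * exp(-rT) * N(-d2) - S_0 * exp(-qT) * N(-d1)
N(-d1) = 0.46086207; N(-d2) = 0.57210578
P = 90.8800 * 0.98314368 * 0.57210578 - 88.3100 * 1.00000000 * 0.46086207 = 10.4178

Answer: Price = 10.4178


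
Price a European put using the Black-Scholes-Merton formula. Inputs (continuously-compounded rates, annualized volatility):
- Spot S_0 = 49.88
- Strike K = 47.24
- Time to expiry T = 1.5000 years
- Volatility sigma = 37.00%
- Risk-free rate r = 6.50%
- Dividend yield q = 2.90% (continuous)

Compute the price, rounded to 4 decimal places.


d1 = (ln(S/K) + (r - q + 0.5*sigma^2) * T) / (sigma * sqrt(T)) = 0.46574318
d2 = d1 - sigma * sqrt(T) = 0.01258757
exp(-rT) = 0.90710234; exp(-qT) = 0.95743255
P = K * exp(-rT) * N(-d2) - S_0 * exp(-qT) * N(-d1)
N(-d1) = 0.32069967; N(-d2) = 0.49497842
P = 47.2400 * 0.90710234 * 0.49497842 - 49.8800 * 0.95743255 * 0.32069967 = 5.8950

Answer: Price = 5.8950


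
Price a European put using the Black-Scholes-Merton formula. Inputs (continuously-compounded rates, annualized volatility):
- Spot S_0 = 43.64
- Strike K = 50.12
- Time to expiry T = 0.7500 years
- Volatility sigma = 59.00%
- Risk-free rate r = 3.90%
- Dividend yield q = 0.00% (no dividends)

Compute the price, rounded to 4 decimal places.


Answer: Price = 12.0320

Derivation:
d1 = (ln(S/K) + (r - q + 0.5*sigma^2) * T) / (sigma * sqrt(T)) = 0.04176793
d2 = d1 - sigma * sqrt(T) = -0.46918706
exp(-rT) = 0.97117364; exp(-qT) = 1.00000000
P = K * exp(-rT) * N(-d2) - S_0 * exp(-qT) * N(-d1)
N(-d1) = 0.48334185; N(-d2) = 0.68053203
P = 50.1200 * 0.97117364 * 0.68053203 - 43.6400 * 1.00000000 * 0.48334185 = 12.0320


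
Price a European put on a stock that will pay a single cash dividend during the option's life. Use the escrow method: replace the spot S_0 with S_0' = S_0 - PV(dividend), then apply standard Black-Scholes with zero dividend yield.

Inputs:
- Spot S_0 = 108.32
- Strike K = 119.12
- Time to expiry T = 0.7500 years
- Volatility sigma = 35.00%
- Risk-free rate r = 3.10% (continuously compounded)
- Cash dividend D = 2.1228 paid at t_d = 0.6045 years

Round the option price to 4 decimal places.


PV(D) = D * exp(-r * t_d) = 2.1228 * 0.98143499 = 2.08339020
S_0' = S_0 - PV(D) = 108.3200 - 2.08339020 = 106.23660980
d1 = (ln(S_0'/K) + (r + sigma^2/2)*T) / (sigma*sqrt(T)) = -0.14936914
d2 = d1 - sigma*sqrt(T) = -0.45247803
exp(-rT) = 0.97701820
N(-d1) = 0.55936882; N(-d2) = 0.67453768
P = K * exp(-rT) * N(-d2) - S_0' * N(-d1) = 119.1200 * 0.97701820 * 0.67453768 - 106.23660980 * 0.55936882 = 19.0789

Answer: Price = 19.0789


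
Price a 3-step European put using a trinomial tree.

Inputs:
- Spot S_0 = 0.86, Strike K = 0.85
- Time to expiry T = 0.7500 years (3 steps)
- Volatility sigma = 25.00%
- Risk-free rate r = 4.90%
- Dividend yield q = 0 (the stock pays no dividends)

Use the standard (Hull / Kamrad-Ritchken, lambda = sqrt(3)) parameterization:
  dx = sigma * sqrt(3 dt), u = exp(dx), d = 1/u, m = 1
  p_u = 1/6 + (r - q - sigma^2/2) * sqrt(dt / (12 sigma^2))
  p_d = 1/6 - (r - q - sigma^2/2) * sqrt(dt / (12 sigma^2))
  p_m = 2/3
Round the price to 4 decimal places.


dt = T/N = 0.250000; dx = sigma*sqrt(3*dt) = 0.216506
u = exp(dx) = 1.241731; d = 1/u = 0.805327
p_u = 0.176915, p_m = 0.666667, p_d = 0.156419
Discount per step: exp(-r*dt) = 0.987825
Stock lattice S(k, j) with j the centered position index:
  k=0: S(0,+0) = 0.8600
  k=1: S(1,-1) = 0.6926; S(1,+0) = 0.8600; S(1,+1) = 1.0679
  k=2: S(2,-2) = 0.5578; S(2,-1) = 0.6926; S(2,+0) = 0.8600; S(2,+1) = 1.0679; S(2,+2) = 1.3260
  k=3: S(3,-3) = 0.4492; S(3,-2) = 0.5578; S(3,-1) = 0.6926; S(3,+0) = 0.8600; S(3,+1) = 1.0679; S(3,+2) = 1.3260; S(3,+3) = 1.6466
Terminal payoffs V(N, j) = max(K - S_T, 0):
  V(3,-3) = 0.400825; V(3,-2) = 0.292245; V(3,-1) = 0.157418; V(3,+0) = 0.000000; V(3,+1) = 0.000000; V(3,+2) = 0.000000; V(3,+3) = 0.000000
Backward induction: V(k, j) = exp(-r*dt) * [p_u * V(k+1, j+1) + p_m * V(k+1, j) + p_d * V(k+1, j-1)]
  V(2,-2) = exp(-r*dt) * [p_u*0.157418 + p_m*0.292245 + p_d*0.400825] = 0.281902
  V(2,-1) = exp(-r*dt) * [p_u*0.000000 + p_m*0.157418 + p_d*0.292245] = 0.148824
  V(2,+0) = exp(-r*dt) * [p_u*0.000000 + p_m*0.000000 + p_d*0.157418] = 0.024323
  V(2,+1) = exp(-r*dt) * [p_u*0.000000 + p_m*0.000000 + p_d*0.000000] = 0.000000
  V(2,+2) = exp(-r*dt) * [p_u*0.000000 + p_m*0.000000 + p_d*0.000000] = 0.000000
  V(1,-1) = exp(-r*dt) * [p_u*0.024323 + p_m*0.148824 + p_d*0.281902] = 0.145817
  V(1,+0) = exp(-r*dt) * [p_u*0.000000 + p_m*0.024323 + p_d*0.148824] = 0.039014
  V(1,+1) = exp(-r*dt) * [p_u*0.000000 + p_m*0.000000 + p_d*0.024323] = 0.003758
  V(0,+0) = exp(-r*dt) * [p_u*0.003758 + p_m*0.039014 + p_d*0.145817] = 0.048880

Answer: Price = V(0,0) = 0.0489


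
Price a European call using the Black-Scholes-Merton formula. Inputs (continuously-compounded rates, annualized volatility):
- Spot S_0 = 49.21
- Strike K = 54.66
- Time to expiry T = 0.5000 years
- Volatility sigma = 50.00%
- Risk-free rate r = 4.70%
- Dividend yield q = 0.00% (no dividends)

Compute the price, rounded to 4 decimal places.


Answer: Price = 5.2965

Derivation:
d1 = (ln(S/K) + (r - q + 0.5*sigma^2) * T) / (sigma * sqrt(T)) = -0.05384003
d2 = d1 - sigma * sqrt(T) = -0.40739342
exp(-rT) = 0.97677397; exp(-qT) = 1.00000000
C = S_0 * exp(-qT) * N(d1) - K * exp(-rT) * N(d2)
N(d1) = 0.47853131; N(d2) = 0.34185953
C = 49.2100 * 1.00000000 * 0.47853131 - 54.6600 * 0.97677397 * 0.34185953 = 5.2965


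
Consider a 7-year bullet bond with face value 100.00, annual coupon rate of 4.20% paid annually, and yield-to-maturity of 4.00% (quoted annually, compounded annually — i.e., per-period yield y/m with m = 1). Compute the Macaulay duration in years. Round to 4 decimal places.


Coupon per period c = face * coupon_rate / m = 4.200000
Periods per year m = 1; per-period yield y/m = 0.040000
Number of cashflows N = 7
Cashflows (t years, CF_t, discount factor 1/(1+y/m)^(m*t), PV):
  t = 1.0000: CF_t = 4.200000, DF = 0.961538, PV = 4.038462
  t = 2.0000: CF_t = 4.200000, DF = 0.924556, PV = 3.883136
  t = 3.0000: CF_t = 4.200000, DF = 0.888996, PV = 3.733785
  t = 4.0000: CF_t = 4.200000, DF = 0.854804, PV = 3.590178
  t = 5.0000: CF_t = 4.200000, DF = 0.821927, PV = 3.452094
  t = 6.0000: CF_t = 4.200000, DF = 0.790315, PV = 3.319321
  t = 7.0000: CF_t = 104.200000, DF = 0.759918, PV = 79.183436
Price P = sum_t PV_t = 101.200411
Macaulay numerator sum_t t * PV_t:
  t * PV_t at t = 1.0000: 4.038462
  t * PV_t at t = 2.0000: 7.766272
  t * PV_t at t = 3.0000: 11.201354
  t * PV_t at t = 4.0000: 14.360710
  t * PV_t at t = 5.0000: 17.260469
  t * PV_t at t = 6.0000: 19.915926
  t * PV_t at t = 7.0000: 554.284053
Macaulay duration D = (sum_t t * PV_t) / P = 628.827246 / 101.200411 = 6.213683

Answer: Macaulay duration = 6.2137 years


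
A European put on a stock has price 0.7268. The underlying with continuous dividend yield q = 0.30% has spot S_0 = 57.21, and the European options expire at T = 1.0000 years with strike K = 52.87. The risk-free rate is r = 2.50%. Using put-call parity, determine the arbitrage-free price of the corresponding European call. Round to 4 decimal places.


Put-call parity: C - P = S_0 * exp(-qT) - K * exp(-rT).
S_0 * exp(-qT) = 57.2100 * 0.99700450 = 57.03862719
K * exp(-rT) = 52.8700 * 0.97530991 = 51.56463505
C = P + S*exp(-qT) - K*exp(-rT)
C = 0.7268 + 57.03862719 - 51.56463505 = 6.2008

Answer: Call price = 6.2008


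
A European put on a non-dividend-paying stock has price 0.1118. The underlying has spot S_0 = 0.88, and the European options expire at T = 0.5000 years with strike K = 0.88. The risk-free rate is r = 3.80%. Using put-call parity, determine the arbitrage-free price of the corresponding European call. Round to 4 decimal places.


Put-call parity: C - P = S_0 * exp(-qT) - K * exp(-rT).
S_0 * exp(-qT) = 0.8800 * 1.00000000 = 0.88000000
K * exp(-rT) = 0.8800 * 0.98117936 = 0.86343784
C = P + S*exp(-qT) - K*exp(-rT)
C = 0.1118 + 0.88000000 - 0.86343784 = 0.1284

Answer: Call price = 0.1284


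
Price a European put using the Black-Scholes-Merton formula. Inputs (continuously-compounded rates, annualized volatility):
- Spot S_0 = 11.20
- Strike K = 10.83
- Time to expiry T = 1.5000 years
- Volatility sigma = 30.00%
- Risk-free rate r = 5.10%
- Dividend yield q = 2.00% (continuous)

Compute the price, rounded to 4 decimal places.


d1 = (ln(S/K) + (r - q + 0.5*sigma^2) * T) / (sigma * sqrt(T)) = 0.40169922
d2 = d1 - sigma * sqrt(T) = 0.03427576
exp(-rT) = 0.92635291; exp(-qT) = 0.97044553
P = K * exp(-rT) * N(-d2) - S_0 * exp(-qT) * N(-d1)
N(-d1) = 0.34395270; N(-d2) = 0.48632863
P = 10.8300 * 0.92635291 * 0.48632863 - 11.2000 * 0.97044553 * 0.34395270 = 1.1406

Answer: Price = 1.1406


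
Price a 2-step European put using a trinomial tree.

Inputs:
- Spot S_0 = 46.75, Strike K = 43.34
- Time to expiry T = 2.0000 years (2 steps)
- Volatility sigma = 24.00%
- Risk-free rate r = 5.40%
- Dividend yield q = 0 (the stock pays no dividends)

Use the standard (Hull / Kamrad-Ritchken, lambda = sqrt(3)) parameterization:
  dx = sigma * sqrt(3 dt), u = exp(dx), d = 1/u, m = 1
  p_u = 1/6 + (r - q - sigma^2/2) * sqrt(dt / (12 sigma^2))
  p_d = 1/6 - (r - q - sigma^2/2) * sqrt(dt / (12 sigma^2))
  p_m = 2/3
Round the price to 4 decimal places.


Answer: Price = V(0,0) = 2.4220

Derivation:
dt = T/N = 1.000000; dx = sigma*sqrt(3*dt) = 0.415692
u = exp(dx) = 1.515419; d = 1/u = 0.659883
p_u = 0.196978, p_m = 0.666667, p_d = 0.136356
Discount per step: exp(-r*dt) = 0.947432
Stock lattice S(k, j) with j the centered position index:
  k=0: S(0,+0) = 46.7500
  k=1: S(1,-1) = 30.8495; S(1,+0) = 46.7500; S(1,+1) = 70.8459
  k=2: S(2,-2) = 20.3571; S(2,-1) = 30.8495; S(2,+0) = 46.7500; S(2,+1) = 70.8459; S(2,+2) = 107.3612
Terminal payoffs V(N, j) = max(K - S_T, 0):
  V(2,-2) = 22.982898; V(2,-1) = 12.490453; V(2,+0) = 0.000000; V(2,+1) = 0.000000; V(2,+2) = 0.000000
Backward induction: V(k, j) = exp(-r*dt) * [p_u * V(k+1, j+1) + p_m * V(k+1, j) + p_d * V(k+1, j-1)]
  V(1,-1) = exp(-r*dt) * [p_u*0.000000 + p_m*12.490453 + p_d*22.982898] = 10.858348
  V(1,+0) = exp(-r*dt) * [p_u*0.000000 + p_m*0.000000 + p_d*12.490453] = 1.613615
  V(1,+1) = exp(-r*dt) * [p_u*0.000000 + p_m*0.000000 + p_d*0.000000] = 0.000000
  V(0,+0) = exp(-r*dt) * [p_u*0.000000 + p_m*1.613615 + p_d*10.858348] = 2.421960


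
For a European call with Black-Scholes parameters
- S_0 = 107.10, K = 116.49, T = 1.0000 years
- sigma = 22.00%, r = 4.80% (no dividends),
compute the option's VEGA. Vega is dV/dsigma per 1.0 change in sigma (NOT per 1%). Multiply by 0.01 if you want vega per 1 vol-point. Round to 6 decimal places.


Answer: Vega = 42.664861

Derivation:
d1 = -0.0538293407; d2 = -0.2738293407
phi(d1) = 0.3983647117; exp(-qT) = 1.0000000000; exp(-rT) = 0.9531337871
Vega = S * exp(-qT) * phi(d1) * sqrt(T) = 107.1000 * 1.0000000000 * 0.3983647117 * 1.0000000000 = 42.664861


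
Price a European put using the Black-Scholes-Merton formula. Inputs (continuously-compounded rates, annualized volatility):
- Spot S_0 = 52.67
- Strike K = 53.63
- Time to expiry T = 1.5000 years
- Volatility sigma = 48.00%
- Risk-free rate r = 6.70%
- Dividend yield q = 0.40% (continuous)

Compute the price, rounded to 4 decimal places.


Answer: Price = 9.8280

Derivation:
d1 = (ln(S/K) + (r - q + 0.5*sigma^2) * T) / (sigma * sqrt(T)) = 0.42396146
d2 = d1 - sigma * sqrt(T) = -0.16391608
exp(-rT) = 0.90438511; exp(-qT) = 0.99401796
P = K * exp(-rT) * N(-d2) - S_0 * exp(-qT) * N(-d1)
N(-d1) = 0.33579696; N(-d2) = 0.56510139
P = 53.6300 * 0.90438511 * 0.56510139 - 52.6700 * 0.99401796 * 0.33579696 = 9.8280


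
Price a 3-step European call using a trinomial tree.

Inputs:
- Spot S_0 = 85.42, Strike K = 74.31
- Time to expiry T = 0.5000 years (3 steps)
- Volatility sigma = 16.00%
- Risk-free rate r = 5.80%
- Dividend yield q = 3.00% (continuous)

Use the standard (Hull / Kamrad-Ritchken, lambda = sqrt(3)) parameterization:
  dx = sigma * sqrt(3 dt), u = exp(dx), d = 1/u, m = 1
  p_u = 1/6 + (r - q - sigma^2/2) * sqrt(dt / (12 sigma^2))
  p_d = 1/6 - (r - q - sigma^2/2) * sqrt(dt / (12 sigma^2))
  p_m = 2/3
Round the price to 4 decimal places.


Answer: Price = V(0,0) = 12.3013

Derivation:
dt = T/N = 0.166667; dx = sigma*sqrt(3*dt) = 0.113137
u = exp(dx) = 1.119785; d = 1/u = 0.893028
p_u = 0.177863, p_m = 0.666667, p_d = 0.155471
Discount per step: exp(-r*dt) = 0.990380
Stock lattice S(k, j) with j the centered position index:
  k=0: S(0,+0) = 85.4200
  k=1: S(1,-1) = 76.2825; S(1,+0) = 85.4200; S(1,+1) = 95.6521
  k=2: S(2,-2) = 68.1224; S(2,-1) = 76.2825; S(2,+0) = 85.4200; S(2,+1) = 95.6521; S(2,+2) = 107.1098
  k=3: S(3,-3) = 60.8352; S(3,-2) = 68.1224; S(3,-1) = 76.2825; S(3,+0) = 85.4200; S(3,+1) = 95.6521; S(3,+2) = 107.1098; S(3,+3) = 119.9400
Terminal payoffs V(N, j) = max(S_T - K, 0):
  V(3,-3) = 0.000000; V(3,-2) = 0.000000; V(3,-1) = 1.972471; V(3,+0) = 11.110000; V(3,+1) = 21.342071; V(3,+2) = 32.799796; V(3,+3) = 45.629988
Backward induction: V(k, j) = exp(-r*dt) * [p_u * V(k+1, j+1) + p_m * V(k+1, j) + p_d * V(k+1, j-1)]
  V(2,-2) = exp(-r*dt) * [p_u*1.972471 + p_m*0.000000 + p_d*0.000000] = 0.347454
  V(2,-1) = exp(-r*dt) * [p_u*11.110000 + p_m*1.972471 + p_d*0.000000] = 3.259374
  V(2,+0) = exp(-r*dt) * [p_u*21.342071 + p_m*11.110000 + p_d*1.972471] = 11.398563
  V(2,+1) = exp(-r*dt) * [p_u*32.799796 + p_m*21.342071 + p_d*11.110000] = 21.579569
  V(2,+2) = exp(-r*dt) * [p_u*45.629988 + p_m*32.799796 + p_d*21.342071] = 32.980111
  V(1,-1) = exp(-r*dt) * [p_u*11.398563 + p_m*3.259374 + p_d*0.347454] = 4.213385
  V(1,+0) = exp(-r*dt) * [p_u*21.579569 + p_m*11.398563 + p_d*3.259374] = 11.829074
  V(1,+1) = exp(-r*dt) * [p_u*32.980111 + p_m*21.579569 + p_d*11.398563] = 21.812571
  V(0,+0) = exp(-r*dt) * [p_u*21.812571 + p_m*11.829074 + p_d*4.213385] = 12.301258


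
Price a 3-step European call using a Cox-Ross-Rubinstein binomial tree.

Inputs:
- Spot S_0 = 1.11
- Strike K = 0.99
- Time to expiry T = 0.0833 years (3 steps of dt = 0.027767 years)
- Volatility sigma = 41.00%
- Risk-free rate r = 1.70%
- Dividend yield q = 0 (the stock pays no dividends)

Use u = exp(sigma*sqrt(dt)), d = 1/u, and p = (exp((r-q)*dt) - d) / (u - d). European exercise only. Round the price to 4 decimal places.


Answer: Price = V(0,0) = 0.1330

Derivation:
dt = T/N = 0.027767
u = exp(sigma*sqrt(dt)) = 1.070708; d = 1/u = 0.933962
p = (exp((r-q)*dt) - d) / (u - d) = 0.486379
Discount per step: exp(-r*dt) = 0.999528
Stock lattice S(k, i) with i counting down-moves:
  k=0: S(0,0) = 1.1100
  k=1: S(1,0) = 1.1885; S(1,1) = 1.0367
  k=2: S(2,0) = 1.2725; S(2,1) = 1.1100; S(2,2) = 0.9682
  k=3: S(3,0) = 1.3625; S(3,1) = 1.1885; S(3,2) = 1.0367; S(3,3) = 0.9043
Terminal payoffs V(N, i) = max(S_T - K, 0):
  V(3,0) = 0.372497; V(3,1) = 0.198485; V(3,2) = 0.046698; V(3,3) = 0.000000
Backward induction: V(k, i) = exp(-r*dt) * [p * V(k+1, i) + (1-p) * V(k+1, i+1)].
  V(2,0) = exp(-r*dt) * [p*0.372497 + (1-p)*0.198485] = 0.282987
  V(2,1) = exp(-r*dt) * [p*0.198485 + (1-p)*0.046698] = 0.120467
  V(2,2) = exp(-r*dt) * [p*0.046698 + (1-p)*0.000000] = 0.022702
  V(1,0) = exp(-r*dt) * [p*0.282987 + (1-p)*0.120467] = 0.199420
  V(1,1) = exp(-r*dt) * [p*0.120467 + (1-p)*0.022702] = 0.070220
  V(0,0) = exp(-r*dt) * [p*0.199420 + (1-p)*0.070220] = 0.132997


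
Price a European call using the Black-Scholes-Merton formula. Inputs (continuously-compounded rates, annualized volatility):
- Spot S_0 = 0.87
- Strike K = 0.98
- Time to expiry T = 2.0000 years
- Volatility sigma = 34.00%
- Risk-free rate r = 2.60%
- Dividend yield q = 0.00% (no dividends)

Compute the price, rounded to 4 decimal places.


d1 = (ln(S/K) + (r - q + 0.5*sigma^2) * T) / (sigma * sqrt(T)) = 0.10095122
d2 = d1 - sigma * sqrt(T) = -0.37988139
exp(-rT) = 0.94932887; exp(-qT) = 1.00000000
C = S_0 * exp(-qT) * N(d1) - K * exp(-rT) * N(d2)
N(d1) = 0.54020541; N(d2) = 0.35201673
C = 0.8700 * 1.00000000 * 0.54020541 - 0.9800 * 0.94932887 * 0.35201673 = 0.1425

Answer: Price = 0.1425


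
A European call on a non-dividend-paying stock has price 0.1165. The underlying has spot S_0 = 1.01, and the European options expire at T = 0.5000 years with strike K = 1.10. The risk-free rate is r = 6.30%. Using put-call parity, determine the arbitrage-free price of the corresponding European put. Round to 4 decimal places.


Answer: Put price = 0.1724

Derivation:
Put-call parity: C - P = S_0 * exp(-qT) - K * exp(-rT).
S_0 * exp(-qT) = 1.0100 * 1.00000000 = 1.01000000
K * exp(-rT) = 1.1000 * 0.96899096 = 1.06589005
P = C - S*exp(-qT) + K*exp(-rT)
P = 0.1165 - 1.01000000 + 1.06589005 = 0.1724


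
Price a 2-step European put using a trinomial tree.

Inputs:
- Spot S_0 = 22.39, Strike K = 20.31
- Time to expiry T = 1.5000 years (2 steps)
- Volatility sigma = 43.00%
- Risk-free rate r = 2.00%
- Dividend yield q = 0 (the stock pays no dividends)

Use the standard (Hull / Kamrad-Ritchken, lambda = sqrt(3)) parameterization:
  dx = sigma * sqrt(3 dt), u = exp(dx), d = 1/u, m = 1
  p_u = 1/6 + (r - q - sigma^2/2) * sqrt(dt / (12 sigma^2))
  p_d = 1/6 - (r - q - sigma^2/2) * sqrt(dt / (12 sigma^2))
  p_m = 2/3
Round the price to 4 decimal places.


Answer: Price = V(0,0) = 2.9118

Derivation:
dt = T/N = 0.750000; dx = sigma*sqrt(3*dt) = 0.645000
u = exp(dx) = 1.905987; d = 1/u = 0.524663
p_u = 0.124545, p_m = 0.666667, p_d = 0.208789
Discount per step: exp(-r*dt) = 0.985112
Stock lattice S(k, j) with j the centered position index:
  k=0: S(0,+0) = 22.3900
  k=1: S(1,-1) = 11.7472; S(1,+0) = 22.3900; S(1,+1) = 42.6750
  k=2: S(2,-2) = 6.1633; S(2,-1) = 11.7472; S(2,+0) = 22.3900; S(2,+1) = 42.6750; S(2,+2) = 81.3381
Terminal payoffs V(N, j) = max(K - S_T, 0):
  V(2,-2) = 14.146687; V(2,-1) = 8.562806; V(2,+0) = 0.000000; V(2,+1) = 0.000000; V(2,+2) = 0.000000
Backward induction: V(k, j) = exp(-r*dt) * [p_u * V(k+1, j+1) + p_m * V(k+1, j) + p_d * V(k+1, j-1)]
  V(1,-1) = exp(-r*dt) * [p_u*0.000000 + p_m*8.562806 + p_d*14.146687] = 8.533243
  V(1,+0) = exp(-r*dt) * [p_u*0.000000 + p_m*0.000000 + p_d*8.562806] = 1.761200
  V(1,+1) = exp(-r*dt) * [p_u*0.000000 + p_m*0.000000 + p_d*0.000000] = 0.000000
  V(0,+0) = exp(-r*dt) * [p_u*0.000000 + p_m*1.761200 + p_d*8.533243] = 2.911773


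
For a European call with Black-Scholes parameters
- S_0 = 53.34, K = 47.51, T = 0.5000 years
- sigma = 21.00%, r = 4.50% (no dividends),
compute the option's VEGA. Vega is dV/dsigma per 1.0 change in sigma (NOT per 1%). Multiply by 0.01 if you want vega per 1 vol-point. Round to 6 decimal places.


d1 = 1.0052452474; d2 = 0.8567528234
phi(d1) = 0.2407015398; exp(-qT) = 1.0000000000; exp(-rT) = 0.9777512372
Vega = S * exp(-qT) * phi(d1) * sqrt(T) = 53.3400 * 1.0000000000 * 0.2407015398 * 0.7071067812 = 9.078558

Answer: Vega = 9.078558


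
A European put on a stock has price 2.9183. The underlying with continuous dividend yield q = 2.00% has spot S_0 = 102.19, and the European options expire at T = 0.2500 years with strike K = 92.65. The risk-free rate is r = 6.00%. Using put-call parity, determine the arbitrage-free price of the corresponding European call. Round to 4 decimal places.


Put-call parity: C - P = S_0 * exp(-qT) - K * exp(-rT).
S_0 * exp(-qT) = 102.1900 * 0.99501248 = 101.68032525
K * exp(-rT) = 92.6500 * 0.98511194 = 91.27062120
C = P + S*exp(-qT) - K*exp(-rT)
C = 2.9183 + 101.68032525 - 91.27062120 = 13.3280

Answer: Call price = 13.3280


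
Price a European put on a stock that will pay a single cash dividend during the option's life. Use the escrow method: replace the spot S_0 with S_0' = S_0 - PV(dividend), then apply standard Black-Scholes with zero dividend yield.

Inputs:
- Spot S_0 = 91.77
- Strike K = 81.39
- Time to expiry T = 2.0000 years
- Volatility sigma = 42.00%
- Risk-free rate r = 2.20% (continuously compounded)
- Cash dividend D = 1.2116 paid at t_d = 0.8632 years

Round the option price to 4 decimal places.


PV(D) = D * exp(-r * t_d) = 1.2116 * 0.98118878 = 1.18880833
S_0' = S_0 - PV(D) = 91.7700 - 1.18880833 = 90.58119167
d1 = (ln(S_0'/K) + (r + sigma^2/2)*T) / (sigma*sqrt(T)) = 0.55119677
d2 = d1 - sigma*sqrt(T) = -0.04277293
exp(-rT) = 0.95695396
N(-d1) = 0.29074940; N(-d2) = 0.51705873
P = K * exp(-rT) * N(-d2) - S_0' * N(-d1) = 81.3900 * 0.95695396 * 0.51705873 - 90.58119167 * 0.29074940 = 13.9355

Answer: Price = 13.9355


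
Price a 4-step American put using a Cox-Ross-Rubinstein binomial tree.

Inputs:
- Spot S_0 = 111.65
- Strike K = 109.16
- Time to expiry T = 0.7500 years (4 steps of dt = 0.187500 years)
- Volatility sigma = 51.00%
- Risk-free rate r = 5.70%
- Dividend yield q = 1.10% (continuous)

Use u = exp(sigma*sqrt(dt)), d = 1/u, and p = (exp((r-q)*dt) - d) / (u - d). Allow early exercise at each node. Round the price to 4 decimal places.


dt = T/N = 0.187500
u = exp(sigma*sqrt(dt)) = 1.247119; d = 1/u = 0.801848
p = (exp((r-q)*dt) - d) / (u - d) = 0.464468
Discount per step: exp(-r*dt) = 0.989369
Stock lattice S(k, i) with i counting down-moves:
  k=0: S(0,0) = 111.6500
  k=1: S(1,0) = 139.2409; S(1,1) = 89.5263
  k=2: S(2,0) = 173.6500; S(2,1) = 111.6500; S(2,2) = 71.7865
  k=3: S(3,0) = 216.5623; S(3,1) = 139.2409; S(3,2) = 89.5263; S(3,3) = 57.5618
  k=4: S(4,0) = 270.0791; S(4,1) = 173.6500; S(4,2) = 111.6500; S(4,3) = 71.7865; S(4,4) = 46.1558
Terminal payoffs V(N, i) = max(K - S_T, 0):
  V(4,0) = 0.000000; V(4,1) = 0.000000; V(4,2) = 0.000000; V(4,3) = 37.373530; V(4,4) = 63.004180
Backward induction: V(k, i) = exp(-r*dt) * [p * V(k+1, i) + (1-p) * V(k+1, i+1)]; then take max(V_cont, immediate exercise) for American.
  V(3,0) = exp(-r*dt) * [p*0.000000 + (1-p)*0.000000] = 0.000000; exercise = 0.000000; V(3,0) = max -> 0.000000
  V(3,1) = exp(-r*dt) * [p*0.000000 + (1-p)*0.000000] = 0.000000; exercise = 0.000000; V(3,1) = max -> 0.000000
  V(3,2) = exp(-r*dt) * [p*0.000000 + (1-p)*37.373530] = 19.801948; exercise = 19.633694; V(3,2) = max -> 19.801948
  V(3,3) = exp(-r*dt) * [p*37.373530 + (1-p)*63.004180] = 50.556341; exercise = 51.598177; V(3,3) = max -> 51.598177
  V(2,0) = exp(-r*dt) * [p*0.000000 + (1-p)*0.000000] = 0.000000; exercise = 0.000000; V(2,0) = max -> 0.000000
  V(2,1) = exp(-r*dt) * [p*0.000000 + (1-p)*19.801948] = 10.491841; exercise = 0.000000; V(2,1) = max -> 10.491841
  V(2,2) = exp(-r*dt) * [p*19.801948 + (1-p)*51.598177] = 36.438319; exercise = 37.373530; V(2,2) = max -> 37.373530
  V(1,0) = exp(-r*dt) * [p*0.000000 + (1-p)*10.491841] = 5.558985; exercise = 0.000000; V(1,0) = max -> 5.558985
  V(1,1) = exp(-r*dt) * [p*10.491841 + (1-p)*37.373530] = 24.623269; exercise = 19.633694; V(1,1) = max -> 24.623269
  V(0,0) = exp(-r*dt) * [p*5.558985 + (1-p)*24.623269] = 15.600888; exercise = 0.000000; V(0,0) = max -> 15.600888

Answer: Price = V(0,0) = 15.6009


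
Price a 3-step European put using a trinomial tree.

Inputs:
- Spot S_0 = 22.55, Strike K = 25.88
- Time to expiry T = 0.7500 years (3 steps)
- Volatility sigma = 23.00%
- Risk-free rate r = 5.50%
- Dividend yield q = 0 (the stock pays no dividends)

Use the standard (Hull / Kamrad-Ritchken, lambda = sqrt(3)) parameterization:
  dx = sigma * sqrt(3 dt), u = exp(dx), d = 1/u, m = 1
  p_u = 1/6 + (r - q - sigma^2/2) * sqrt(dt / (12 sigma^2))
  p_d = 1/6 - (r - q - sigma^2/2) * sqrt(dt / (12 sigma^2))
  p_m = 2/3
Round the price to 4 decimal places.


dt = T/N = 0.250000; dx = sigma*sqrt(3*dt) = 0.199186
u = exp(dx) = 1.220409; d = 1/u = 0.819398
p_u = 0.184583, p_m = 0.666667, p_d = 0.148750
Discount per step: exp(-r*dt) = 0.986344
Stock lattice S(k, j) with j the centered position index:
  k=0: S(0,+0) = 22.5500
  k=1: S(1,-1) = 18.4774; S(1,+0) = 22.5500; S(1,+1) = 27.5202
  k=2: S(2,-2) = 15.1404; S(2,-1) = 18.4774; S(2,+0) = 22.5500; S(2,+1) = 27.5202; S(2,+2) = 33.5859
  k=3: S(3,-3) = 12.4060; S(3,-2) = 15.1404; S(3,-1) = 18.4774; S(3,+0) = 22.5500; S(3,+1) = 27.5202; S(3,+2) = 33.5859; S(3,+3) = 40.9885
Terminal payoffs V(N, j) = max(K - S_T, 0):
  V(3,-3) = 13.474033; V(3,-2) = 10.739650; V(3,-1) = 7.402584; V(3,+0) = 3.330000; V(3,+1) = 0.000000; V(3,+2) = 0.000000; V(3,+3) = 0.000000
Backward induction: V(k, j) = exp(-r*dt) * [p_u * V(k+1, j+1) + p_m * V(k+1, j) + p_d * V(k+1, j-1)]
  V(2,-2) = exp(-r*dt) * [p_u*7.402584 + p_m*10.739650 + p_d*13.474033] = 10.386620
  V(2,-1) = exp(-r*dt) * [p_u*3.330000 + p_m*7.402584 + p_d*10.739650] = 7.049639
  V(2,+0) = exp(-r*dt) * [p_u*0.000000 + p_m*3.330000 + p_d*7.402584] = 3.275781
  V(2,+1) = exp(-r*dt) * [p_u*0.000000 + p_m*0.000000 + p_d*3.330000] = 0.488573
  V(2,+2) = exp(-r*dt) * [p_u*0.000000 + p_m*0.000000 + p_d*0.000000] = 0.000000
  V(1,-1) = exp(-r*dt) * [p_u*3.275781 + p_m*7.049639 + p_d*10.386620] = 6.755889
  V(1,+0) = exp(-r*dt) * [p_u*0.488573 + p_m*3.275781 + p_d*7.049639] = 3.277296
  V(1,+1) = exp(-r*dt) * [p_u*0.000000 + p_m*0.488573 + p_d*3.275781] = 0.801886
  V(0,+0) = exp(-r*dt) * [p_u*0.801886 + p_m*3.277296 + p_d*6.755889] = 3.292236

Answer: Price = V(0,0) = 3.2922


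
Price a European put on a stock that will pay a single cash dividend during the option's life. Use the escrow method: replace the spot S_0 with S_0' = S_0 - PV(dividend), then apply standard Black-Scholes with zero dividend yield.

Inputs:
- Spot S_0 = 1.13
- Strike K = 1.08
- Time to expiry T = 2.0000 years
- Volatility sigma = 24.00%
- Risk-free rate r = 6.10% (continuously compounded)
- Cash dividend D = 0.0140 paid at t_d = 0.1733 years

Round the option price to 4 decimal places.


Answer: Price = 0.0736

Derivation:
PV(D) = D * exp(-r * t_d) = 0.0140 * 0.98948438 = 0.01385278
S_0' = S_0 - PV(D) = 1.1300 - 0.01385278 = 1.11614722
d1 = (ln(S_0'/K) + (r + sigma^2/2)*T) / (sigma*sqrt(T)) = 0.62614815
d2 = d1 - sigma*sqrt(T) = 0.28673690
exp(-rT) = 0.88514837
N(-d1) = 0.26560889; N(-d2) = 0.38715689
P = K * exp(-rT) * N(-d2) - S_0' * N(-d1) = 1.0800 * 0.88514837 * 0.38715689 - 1.11614722 * 0.26560889 = 0.0736


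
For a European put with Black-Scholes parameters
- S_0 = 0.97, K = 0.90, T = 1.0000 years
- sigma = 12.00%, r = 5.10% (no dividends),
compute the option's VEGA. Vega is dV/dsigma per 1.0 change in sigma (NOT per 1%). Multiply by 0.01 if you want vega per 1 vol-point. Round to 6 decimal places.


d1 = 1.1091775681; d2 = 0.9891775681
phi(d1) = 0.2156548703; exp(-qT) = 1.0000000000; exp(-rT) = 0.9502786705
Vega = S * exp(-qT) * phi(d1) * sqrt(T) = 0.9700 * 1.0000000000 * 0.2156548703 * 1.0000000000 = 0.209185

Answer: Vega = 0.209185


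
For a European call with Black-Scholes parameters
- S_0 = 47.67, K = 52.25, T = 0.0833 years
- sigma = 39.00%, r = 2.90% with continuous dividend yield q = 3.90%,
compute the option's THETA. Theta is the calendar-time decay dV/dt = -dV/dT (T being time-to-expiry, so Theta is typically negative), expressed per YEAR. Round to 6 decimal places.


d1 = -0.7661252337; d2 = -0.8786860173
phi(d1) = 0.2974787545; exp(-qT) = 0.9967565713; exp(-rT) = 0.9975872155
Theta = -S*exp(-qT)*phi(d1)*sigma/(2*sqrt(T)) - r*K*exp(-rT)*N(d2) + q*S*exp(-qT)*N(d1)
N(d1) = 0.2218008949; N(d2) = 0.1897857711; sqrt(T) = 0.2886173938
Term 1 = -47.6700 * 0.9967565713 * 0.2974787545 * 0.3900 / (2 * 0.2886173938) = -9.5499769767
Term 2 = -0.0290 * 52.2500 * 0.9975872155 * 0.1897857711 = -0.2868790382
Term 3 = 0.0390 * 47.6700 * 0.9967565713 * 0.2218008949 = 0.4110192482
Theta = -9.5499769767 + (-0.2868790382) + (0.4110192482) = -9.425837

Answer: Theta = -9.425837


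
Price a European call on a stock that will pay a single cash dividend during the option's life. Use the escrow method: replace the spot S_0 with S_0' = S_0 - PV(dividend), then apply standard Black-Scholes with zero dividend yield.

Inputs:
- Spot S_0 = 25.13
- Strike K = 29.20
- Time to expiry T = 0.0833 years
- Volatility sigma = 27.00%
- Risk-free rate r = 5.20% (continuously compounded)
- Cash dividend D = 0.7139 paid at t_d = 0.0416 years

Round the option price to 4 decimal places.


PV(D) = D * exp(-r * t_d) = 0.7139 * 0.99783914 = 0.71235736
S_0' = S_0 - PV(D) = 25.1300 - 0.71235736 = 24.41764264
d1 = (ln(S_0'/K) + (r + sigma^2/2)*T) / (sigma*sqrt(T)) = -2.20072071
d2 = d1 - sigma*sqrt(T) = -2.27864740
exp(-rT) = 0.99567777
N(d1) = 0.01387790; N(d2) = 0.01134402
C = S_0' * N(d1) - K * exp(-rT) * N(d2) = 24.41764264 * 0.01387790 - 29.2000 * 0.99567777 * 0.01134402 = 0.0091

Answer: Price = 0.0091
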